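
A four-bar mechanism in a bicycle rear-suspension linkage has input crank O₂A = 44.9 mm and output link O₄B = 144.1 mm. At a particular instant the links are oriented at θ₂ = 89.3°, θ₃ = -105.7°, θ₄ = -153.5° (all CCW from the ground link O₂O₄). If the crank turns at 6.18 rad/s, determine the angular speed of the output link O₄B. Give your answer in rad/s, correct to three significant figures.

0.673

ω₂ = 6.18 rad/s
Differentiating the loop-closure r₂e^{iθ₂}+r₃e^{iθ₃}=r₁+r₄e^{iθ₄} gives r₂ω₂e^{iθ₂}+r₃ω₃e^{iθ₃}=r₄ω₄e^{iθ₄}.
Eliminating the other unknown: ω₄ = r₂ω₂ sin(θ₂−θ₃) / [r₄ sin(θ₄−θ₃)].
Numerator sine = -0.25882; denominator sine = -0.74080.
Result = 0.0449·6.18·(-0.25882) / (0.1441·(-0.74080)) = +0.67277 rad/s; magnitude 0.67277 rad/s.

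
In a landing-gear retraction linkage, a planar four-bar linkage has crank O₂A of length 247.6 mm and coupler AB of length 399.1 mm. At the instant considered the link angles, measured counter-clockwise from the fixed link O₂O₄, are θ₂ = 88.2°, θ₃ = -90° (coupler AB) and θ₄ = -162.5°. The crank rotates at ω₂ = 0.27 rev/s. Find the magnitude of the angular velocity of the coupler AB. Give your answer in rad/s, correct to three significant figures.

ω₂ = 1.696 rad/s (from 0.27 rev/s).
Differentiating the loop-closure r₂e^{iθ₂}+r₃e^{iθ₃}=r₁+r₄e^{iθ₄} gives r₂ω₂e^{iθ₂}+r₃ω₃e^{iθ₃}=r₄ω₄e^{iθ₄}.
Eliminating the other unknown: ω₃ = r₂ω₂ sin(θ₄−θ₂) / [r₃ sin(θ₃−θ₄)].
Numerator sine = +0.94380; denominator sine = +0.95372.
Result = 0.2476·1.696·(+0.94380) / (0.3991·(+0.95372)) = +1.0415 rad/s; magnitude 1.0415 rad/s.

1.04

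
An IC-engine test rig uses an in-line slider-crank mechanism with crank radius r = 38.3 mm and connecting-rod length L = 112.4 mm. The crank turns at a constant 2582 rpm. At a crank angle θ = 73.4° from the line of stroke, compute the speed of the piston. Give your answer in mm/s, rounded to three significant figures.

10900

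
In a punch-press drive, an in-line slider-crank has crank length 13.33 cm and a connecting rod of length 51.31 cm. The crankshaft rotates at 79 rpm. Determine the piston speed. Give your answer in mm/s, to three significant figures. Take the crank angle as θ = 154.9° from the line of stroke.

357

ω = 2π·79/60 = 8.273 rad/s
For an in-line slider-crank, x = r cosθ + √(L² − r² sin²θ), so v = −rω sinθ·[1 + r cosθ/√(L² − r² sin²θ)].
With r = 0.1333 m, L = 0.5131 m, θ = 154.9°: √(L² − r² sin²θ) = 0.50997 m.
v = −0.1333·8.273·0.42420·[1 + 0.1333·-0.90557/0.50997] = -0.35707 m/s.
|v| = 0.35707 m/s = 357.07 mm/s.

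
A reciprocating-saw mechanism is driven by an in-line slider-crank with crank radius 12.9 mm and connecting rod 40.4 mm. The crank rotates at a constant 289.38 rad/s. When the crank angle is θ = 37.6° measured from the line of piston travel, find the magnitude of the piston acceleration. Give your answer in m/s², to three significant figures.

ω = 289.4 rad/s
x(θ) = r cosθ + √(L² − r² sin²θ); with ω constant, a = ω²·d²x/dθ².
d²x/dθ² = −r cosθ − r²(cos2θ)/√u − r⁴ sin²2θ/(4u^{3/2}),  u = L² − r² sin²θ = 0.00157021 m².
Substituting r = 0.0129 m, L = 0.0404 m, θ = 37.6°: d²x/dθ² = -0.011397 m.
a = ω²·d²x/dθ² = (289.4)²·(-0.011397) = -954.42 m/s²;  |a| = 954.42 m/s².

954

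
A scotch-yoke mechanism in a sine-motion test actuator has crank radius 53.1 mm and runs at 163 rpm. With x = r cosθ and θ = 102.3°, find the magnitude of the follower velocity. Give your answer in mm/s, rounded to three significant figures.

ω = 17.07 rad/s (from 163 rpm).
x = r cosθ ⇒ ẋ = −rω sinθ.
|v| = rω|sinθ| = 0.0531·17.07·|sin 102.3°| = 0.88558 m/s = 885.58 mm/s.

886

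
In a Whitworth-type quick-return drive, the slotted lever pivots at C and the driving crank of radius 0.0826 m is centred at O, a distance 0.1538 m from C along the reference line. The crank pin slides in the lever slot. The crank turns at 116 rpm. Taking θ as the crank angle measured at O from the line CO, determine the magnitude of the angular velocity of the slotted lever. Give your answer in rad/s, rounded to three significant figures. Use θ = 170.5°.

ω = 12.15 rad/s (from 116 rpm).
Crank pin A relative to C: A = (d + r cosθ, r sinθ); lever angle φ = atan2(r sinθ, d + r cosθ).
Differentiating tanφ: φ̇ = rω(d cosθ + r)/(d² + r² + 2dr cosθ).
d² + r² + 2dr cosθ = |CA|² = 0.00541789 m²;  d cosθ + r = -0.069091 m.
|ω_lever| = |0.0826·12.15·-0.069091| / 0.00541789 = 12.795 rad/s.

12.8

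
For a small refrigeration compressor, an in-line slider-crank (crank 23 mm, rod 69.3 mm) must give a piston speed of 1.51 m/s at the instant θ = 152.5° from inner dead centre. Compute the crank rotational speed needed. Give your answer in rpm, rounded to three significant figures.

For an in-line slider-crank, |v_piston| = rω|sinθ|·[1 + r cosθ/√(L² − r² sin²θ)].
With r = 0.023 m, L = 0.0693 m, θ = 152.5°: the bracketed kinematic factor |dx/dθ| = 0.0074564 m.
ω = v/|dx/dθ| = 1.51/0.0074564 = 202.51 rad/s.
N = 60ω/(2π) = 1933.8 rpm.

1930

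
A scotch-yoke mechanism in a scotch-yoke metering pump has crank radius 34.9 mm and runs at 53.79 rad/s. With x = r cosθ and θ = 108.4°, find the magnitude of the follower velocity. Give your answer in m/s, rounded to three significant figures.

ω = 53.79 rad/s
x = r cosθ ⇒ ẋ = −rω sinθ.
|v| = rω|sinθ| = 0.0349·53.79·|sin 108.4°| = 1.7813 m/s.

1.78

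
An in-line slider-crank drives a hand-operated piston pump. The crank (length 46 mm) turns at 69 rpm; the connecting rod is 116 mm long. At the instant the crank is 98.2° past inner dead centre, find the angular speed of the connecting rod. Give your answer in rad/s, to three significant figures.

ω = 7.226 rad/s (converted from 69 rpm).
The rod makes angle φ with the slider axis where L sinφ = r sinθ; differentiating, L cosφ·φ̇ = r ω cosθ.
L cosφ = √(L² − r² sin²θ) = 0.10669 m.
|ω_rod| = r ω |cosθ| / √(L² − r² sin²θ) = 0.046·7.226·0.14263/0.10669 = 0.44434 rad/s.

0.444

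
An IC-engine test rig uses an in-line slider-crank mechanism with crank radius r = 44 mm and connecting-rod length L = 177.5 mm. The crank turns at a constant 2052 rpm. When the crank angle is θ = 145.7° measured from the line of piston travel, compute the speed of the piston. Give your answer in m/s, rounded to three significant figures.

4.23

ω = 2π·2052/60 = 214.9 rad/s
For an in-line slider-crank, x = r cosθ + √(L² − r² sin²θ), so v = −rω sinθ·[1 + r cosθ/√(L² − r² sin²θ)].
With r = 0.044 m, L = 0.1775 m, θ = 145.7°: √(L² − r² sin²θ) = 0.17576 m.
v = −0.044·214.9·0.56353·[1 + 0.044·-0.82610/0.17576] = -4.2262 m/s.
|v| = 4.2262 m/s.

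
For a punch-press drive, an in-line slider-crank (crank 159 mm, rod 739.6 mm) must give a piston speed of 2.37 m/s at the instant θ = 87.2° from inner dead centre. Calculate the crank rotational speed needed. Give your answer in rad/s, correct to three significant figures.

14.8

For an in-line slider-crank, |v_piston| = rω|sinθ|·[1 + r cosθ/√(L² − r² sin²θ)].
With r = 0.159 m, L = 0.7396 m, θ = 87.2°: the bracketed kinematic factor |dx/dθ| = 0.16052 m.
ω = v/|dx/dθ| = 2.37/0.16052 = 14.765 rad/s.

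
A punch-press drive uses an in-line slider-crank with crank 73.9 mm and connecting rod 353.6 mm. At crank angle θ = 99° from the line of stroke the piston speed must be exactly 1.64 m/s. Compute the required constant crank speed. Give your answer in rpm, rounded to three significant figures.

For an in-line slider-crank, |v_piston| = rω|sinθ|·[1 + r cosθ/√(L² − r² sin²θ)].
With r = 0.0739 m, L = 0.3536 m, θ = 99°: the bracketed kinematic factor |dx/dθ| = 0.070551 m.
ω = v/|dx/dθ| = 1.64/0.070551 = 23.245 rad/s.
N = 60ω/(2π) = 221.98 rpm.

222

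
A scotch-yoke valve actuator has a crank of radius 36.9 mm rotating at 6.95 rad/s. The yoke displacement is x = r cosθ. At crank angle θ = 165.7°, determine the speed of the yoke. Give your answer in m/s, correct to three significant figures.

0.0633

ω = 6.95 rad/s
x = r cosθ ⇒ ẋ = −rω sinθ.
|v| = rω|sinθ| = 0.0369·6.95·|sin 165.7°| = 0.063344 m/s.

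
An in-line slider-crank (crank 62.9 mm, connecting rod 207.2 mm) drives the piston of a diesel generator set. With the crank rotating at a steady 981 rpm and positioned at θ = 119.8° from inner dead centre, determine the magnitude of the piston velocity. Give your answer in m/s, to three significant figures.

ω = 2π·981/60 = 102.7 rad/s
For an in-line slider-crank, x = r cosθ + √(L² − r² sin²θ), so v = −rω sinθ·[1 + r cosθ/√(L² − r² sin²θ)].
With r = 0.0629 m, L = 0.2072 m, θ = 119.8°: √(L² − r² sin²θ) = 0.19988 m.
v = −0.0629·102.7·0.86777·[1 + 0.0629·-0.49697/0.19988] = -4.7303 m/s.
|v| = 4.7303 m/s.

4.73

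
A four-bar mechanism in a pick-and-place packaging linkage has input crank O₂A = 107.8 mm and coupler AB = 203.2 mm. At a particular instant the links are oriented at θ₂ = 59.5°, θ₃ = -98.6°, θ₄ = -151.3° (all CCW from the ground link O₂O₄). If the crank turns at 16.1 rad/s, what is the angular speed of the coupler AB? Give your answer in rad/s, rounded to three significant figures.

ω₂ = 16.1 rad/s
Differentiating the loop-closure r₂e^{iθ₂}+r₃e^{iθ₃}=r₁+r₄e^{iθ₄} gives r₂ω₂e^{iθ₂}+r₃ω₃e^{iθ₃}=r₄ω₄e^{iθ₄}.
Eliminating the other unknown: ω₃ = r₂ω₂ sin(θ₄−θ₂) / [r₃ sin(θ₃−θ₄)].
Numerator sine = +0.51204; denominator sine = +0.79547.
Result = 0.1078·16.1·(+0.51204) / (0.2032·(+0.79547)) = +5.498 rad/s; magnitude 5.498 rad/s.

5.50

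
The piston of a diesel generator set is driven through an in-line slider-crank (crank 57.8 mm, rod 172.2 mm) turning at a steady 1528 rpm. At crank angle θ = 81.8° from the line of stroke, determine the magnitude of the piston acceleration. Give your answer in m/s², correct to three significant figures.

293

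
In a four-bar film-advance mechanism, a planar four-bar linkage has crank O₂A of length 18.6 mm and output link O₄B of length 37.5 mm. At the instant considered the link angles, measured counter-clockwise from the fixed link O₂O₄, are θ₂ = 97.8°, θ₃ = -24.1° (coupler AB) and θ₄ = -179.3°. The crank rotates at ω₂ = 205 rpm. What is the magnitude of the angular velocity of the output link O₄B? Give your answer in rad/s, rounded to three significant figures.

ω₂ = 21.47 rad/s (from 205 rpm).
Differentiating the loop-closure r₂e^{iθ₂}+r₃e^{iθ₃}=r₁+r₄e^{iθ₄} gives r₂ω₂e^{iθ₂}+r₃ω₃e^{iθ₃}=r₄ω₄e^{iθ₄}.
Eliminating the other unknown: ω₄ = r₂ω₂ sin(θ₂−θ₃) / [r₄ sin(θ₄−θ₃)].
Numerator sine = +0.84897; denominator sine = -0.41945.
Result = 0.0186·21.47·(+0.84897) / (0.0375·(-0.41945)) = -21.551 rad/s; magnitude 21.551 rad/s.

21.6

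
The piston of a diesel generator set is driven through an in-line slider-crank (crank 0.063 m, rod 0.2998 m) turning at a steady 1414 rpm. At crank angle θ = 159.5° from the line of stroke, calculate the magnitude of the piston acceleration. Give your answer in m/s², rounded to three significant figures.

1070

ω = 2π·1414/60 = 148.1 rad/s
x(θ) = r cosθ + √(L² − r² sin²θ); with ω constant, a = ω²·d²x/dθ².
d²x/dθ² = −r cosθ − r²(cos2θ)/√u − r⁴ sin²2θ/(4u^{3/2}),  u = L² − r² sin²θ = 0.0893933 m².
Substituting r = 0.063 m, L = 0.2998 m, θ = 159.5°: d²x/dθ² = +0.048928 m.
a = ω²·d²x/dθ² = (148.1)²·(+0.048928) = +1072.8 m/s²;  |a| = 1072.8 m/s².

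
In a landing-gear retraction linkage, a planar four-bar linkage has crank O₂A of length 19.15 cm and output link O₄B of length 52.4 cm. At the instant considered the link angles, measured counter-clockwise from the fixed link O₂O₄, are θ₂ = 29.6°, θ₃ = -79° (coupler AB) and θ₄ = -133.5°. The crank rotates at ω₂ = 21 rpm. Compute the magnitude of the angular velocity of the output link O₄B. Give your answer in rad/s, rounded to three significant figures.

0.936

ω₂ = 2.199 rad/s (from 21 rpm).
Differentiating the loop-closure r₂e^{iθ₂}+r₃e^{iθ₃}=r₁+r₄e^{iθ₄} gives r₂ω₂e^{iθ₂}+r₃ω₃e^{iθ₃}=r₄ω₄e^{iθ₄}.
Eliminating the other unknown: ω₄ = r₂ω₂ sin(θ₂−θ₃) / [r₄ sin(θ₄−θ₃)].
Numerator sine = +0.94777; denominator sine = -0.81412.
Result = 0.1915·2.199·(+0.94777) / (0.524·(-0.81412)) = -0.93562 rad/s; magnitude 0.93562 rad/s.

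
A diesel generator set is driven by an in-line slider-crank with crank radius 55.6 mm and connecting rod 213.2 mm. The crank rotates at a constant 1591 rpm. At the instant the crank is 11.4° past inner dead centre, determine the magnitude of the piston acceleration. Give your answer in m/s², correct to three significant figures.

1890

ω = 2π·1591/60 = 166.6 rad/s
x(θ) = r cosθ + √(L² − r² sin²θ); with ω constant, a = ω²·d²x/dθ².
d²x/dθ² = −r cosθ − r²(cos2θ)/√u − r⁴ sin²2θ/(4u^{3/2}),  u = L² − r² sin²θ = 0.0453335 m².
Substituting r = 0.0556 m, L = 0.2132 m, θ = 11.4°: d²x/dθ² = -0.067925 m.
a = ω²·d²x/dθ² = (166.6)²·(-0.067925) = -1885.5 m/s²;  |a| = 1885.5 m/s².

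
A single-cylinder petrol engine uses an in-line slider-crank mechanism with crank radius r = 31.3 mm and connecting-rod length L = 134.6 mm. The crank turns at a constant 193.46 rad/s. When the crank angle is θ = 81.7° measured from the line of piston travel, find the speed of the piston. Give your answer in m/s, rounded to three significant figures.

ω = 193.5 rad/s
For an in-line slider-crank, x = r cosθ + √(L² − r² sin²θ), so v = −rω sinθ·[1 + r cosθ/√(L² − r² sin²θ)].
With r = 0.0313 m, L = 0.1346 m, θ = 81.7°: √(L² − r² sin²θ) = 0.13099 m.
v = −0.0313·193.5·0.98953·[1 + 0.0313·0.14436/0.13099] = -6.1986 m/s.
|v| = 6.1986 m/s.

6.20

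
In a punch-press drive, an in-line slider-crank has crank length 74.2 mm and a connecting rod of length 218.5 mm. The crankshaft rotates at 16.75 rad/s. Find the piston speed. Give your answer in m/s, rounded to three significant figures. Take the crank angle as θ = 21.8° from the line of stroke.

ω = 16.75 rad/s
For an in-line slider-crank, x = r cosθ + √(L² − r² sin²θ), so v = −rω sinθ·[1 + r cosθ/√(L² − r² sin²θ)].
With r = 0.0742 m, L = 0.2185 m, θ = 21.8°: √(L² − r² sin²θ) = 0.21676 m.
v = −0.0742·16.75·0.37137·[1 + 0.0742·0.92849/0.21676] = -0.60826 m/s.
|v| = 0.60826 m/s.

0.608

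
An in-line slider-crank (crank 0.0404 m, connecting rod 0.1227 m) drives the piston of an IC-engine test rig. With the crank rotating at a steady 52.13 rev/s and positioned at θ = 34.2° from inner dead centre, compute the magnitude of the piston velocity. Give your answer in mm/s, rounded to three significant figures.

9500

ω = 2π·52.1 = 327.5 rad/s
For an in-line slider-crank, x = r cosθ + √(L² − r² sin²θ), so v = −rω sinθ·[1 + r cosθ/√(L² − r² sin²θ)].
With r = 0.0404 m, L = 0.1227 m, θ = 34.2°: √(L² − r² sin²θ) = 0.12058 m.
v = −0.0404·327.5·0.56208·[1 + 0.0404·0.82708/0.12058] = -9.499 m/s.
|v| = 9.499 m/s = 9499 mm/s.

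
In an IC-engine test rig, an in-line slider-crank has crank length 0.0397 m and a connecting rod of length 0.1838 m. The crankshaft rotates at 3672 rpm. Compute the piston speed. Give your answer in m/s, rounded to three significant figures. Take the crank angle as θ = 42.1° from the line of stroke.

ω = 2π·3672/60 = 384.5 rad/s
For an in-line slider-crank, x = r cosθ + √(L² − r² sin²θ), so v = −rω sinθ·[1 + r cosθ/√(L² − r² sin²θ)].
With r = 0.0397 m, L = 0.1838 m, θ = 42.1°: √(L² − r² sin²θ) = 0.18186 m.
v = −0.0397·384.5·0.67043·[1 + 0.0397·0.74198/0.18186] = -11.892 m/s.
|v| = 11.892 m/s.

11.9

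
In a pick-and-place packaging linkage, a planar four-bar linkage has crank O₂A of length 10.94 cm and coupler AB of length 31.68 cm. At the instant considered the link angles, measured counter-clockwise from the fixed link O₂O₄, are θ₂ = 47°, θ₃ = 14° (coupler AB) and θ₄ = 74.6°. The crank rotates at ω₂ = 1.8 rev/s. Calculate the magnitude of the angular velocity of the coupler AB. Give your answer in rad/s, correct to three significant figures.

2.08

ω₂ = 11.31 rad/s (from 1.8 rev/s).
Differentiating the loop-closure r₂e^{iθ₂}+r₃e^{iθ₃}=r₁+r₄e^{iθ₄} gives r₂ω₂e^{iθ₂}+r₃ω₃e^{iθ₃}=r₄ω₄e^{iθ₄}.
Eliminating the other unknown: ω₃ = r₂ω₂ sin(θ₄−θ₂) / [r₃ sin(θ₃−θ₄)].
Numerator sine = +0.46330; denominator sine = -0.87121.
Result = 0.1094·11.31·(+0.46330) / (0.3168·(-0.87121)) = -2.0769 rad/s; magnitude 2.0769 rad/s.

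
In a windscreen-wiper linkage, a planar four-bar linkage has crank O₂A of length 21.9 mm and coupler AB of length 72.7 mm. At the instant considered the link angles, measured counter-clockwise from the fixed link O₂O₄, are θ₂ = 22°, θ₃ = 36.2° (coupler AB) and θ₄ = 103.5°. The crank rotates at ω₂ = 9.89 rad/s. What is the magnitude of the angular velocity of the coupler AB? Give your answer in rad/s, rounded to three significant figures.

ω₂ = 9.89 rad/s
Differentiating the loop-closure r₂e^{iθ₂}+r₃e^{iθ₃}=r₁+r₄e^{iθ₄} gives r₂ω₂e^{iθ₂}+r₃ω₃e^{iθ₃}=r₄ω₄e^{iθ₄}.
Eliminating the other unknown: ω₃ = r₂ω₂ sin(θ₄−θ₂) / [r₃ sin(θ₃−θ₄)].
Numerator sine = +0.98902; denominator sine = -0.92254.
Result = 0.0219·9.89·(+0.98902) / (0.0727·(-0.92254)) = -3.1939 rad/s; magnitude 3.1939 rad/s.

3.19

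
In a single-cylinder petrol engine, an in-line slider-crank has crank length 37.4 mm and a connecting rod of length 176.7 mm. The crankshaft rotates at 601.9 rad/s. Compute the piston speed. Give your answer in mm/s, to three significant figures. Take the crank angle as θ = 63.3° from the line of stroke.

ω = 601.9 rad/s
For an in-line slider-crank, x = r cosθ + √(L² − r² sin²θ), so v = −rω sinθ·[1 + r cosθ/√(L² − r² sin²θ)].
With r = 0.0374 m, L = 0.1767 m, θ = 63.3°: √(L² − r² sin²θ) = 0.17351 m.
v = −0.0374·601.9·0.89337·[1 + 0.0374·0.44932/0.17351] = -22.058 m/s.
|v| = 22.058 m/s = 22058 mm/s.

22100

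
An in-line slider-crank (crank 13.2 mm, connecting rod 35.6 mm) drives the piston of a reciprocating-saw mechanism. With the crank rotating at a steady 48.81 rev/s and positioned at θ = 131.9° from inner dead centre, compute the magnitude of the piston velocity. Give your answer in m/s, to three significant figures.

ω = 2π·48.8 = 306.7 rad/s
For an in-line slider-crank, x = r cosθ + √(L² − r² sin²θ), so v = −rω sinθ·[1 + r cosθ/√(L² − r² sin²θ)].
With r = 0.0132 m, L = 0.0356 m, θ = 131.9°: √(L² − r² sin²θ) = 0.034217 m.
v = −0.0132·306.7·0.74431·[1 + 0.0132·-0.66783/0.034217] = -2.2369 m/s.
|v| = 2.2369 m/s.

2.24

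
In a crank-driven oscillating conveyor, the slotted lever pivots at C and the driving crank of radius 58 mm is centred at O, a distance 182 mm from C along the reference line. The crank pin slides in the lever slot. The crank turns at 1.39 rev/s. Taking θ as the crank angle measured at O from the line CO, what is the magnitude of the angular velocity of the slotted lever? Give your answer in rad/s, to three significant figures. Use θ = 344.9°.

ω = 8.734 rad/s (from 1.39 rev/s).
Crank pin A relative to C: A = (d + r cosθ, r sinθ); lever angle φ = atan2(r sinθ, d + r cosθ).
Differentiating tanφ: φ̇ = rω(d cosθ + r)/(d² + r² + 2dr cosθ).
d² + r² + 2dr cosθ = |CA|² = 0.0568711 m²;  d cosθ + r = +0.23372 m.
|ω_lever| = |0.058·8.734·+0.23372| / 0.0568711 = 2.0817 rad/s.

2.08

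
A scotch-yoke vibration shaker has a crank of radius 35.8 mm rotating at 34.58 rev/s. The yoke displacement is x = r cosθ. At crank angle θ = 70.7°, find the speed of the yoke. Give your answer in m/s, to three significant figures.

ω = 217.3 rad/s (from 34.58 rev/s).
x = r cosθ ⇒ ẋ = −rω sinθ.
|v| = rω|sinθ| = 0.0358·217.3·|sin 70.7°| = 7.3412 m/s.

7.34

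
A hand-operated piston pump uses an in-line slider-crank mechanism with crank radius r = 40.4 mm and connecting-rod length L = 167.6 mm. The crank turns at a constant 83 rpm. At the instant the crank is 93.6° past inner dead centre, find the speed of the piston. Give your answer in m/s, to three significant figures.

ω = 2π·83/60 = 8.692 rad/s
For an in-line slider-crank, x = r cosθ + √(L² − r² sin²θ), so v = −rω sinθ·[1 + r cosθ/√(L² − r² sin²θ)].
With r = 0.0404 m, L = 0.1676 m, θ = 93.6°: √(L² − r² sin²θ) = 0.16268 m.
v = −0.0404·8.692·0.99803·[1 + 0.0404·-0.06279/0.16268] = -0.34499 m/s.
|v| = 0.34499 m/s.

0.345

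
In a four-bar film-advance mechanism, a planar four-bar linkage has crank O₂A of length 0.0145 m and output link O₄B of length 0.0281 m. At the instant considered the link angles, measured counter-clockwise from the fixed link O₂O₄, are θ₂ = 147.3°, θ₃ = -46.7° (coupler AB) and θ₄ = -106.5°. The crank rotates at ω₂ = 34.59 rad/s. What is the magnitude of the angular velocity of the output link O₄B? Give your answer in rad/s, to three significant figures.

ω₂ = 34.59 rad/s
Differentiating the loop-closure r₂e^{iθ₂}+r₃e^{iθ₃}=r₁+r₄e^{iθ₄} gives r₂ω₂e^{iθ₂}+r₃ω₃e^{iθ₃}=r₄ω₄e^{iθ₄}.
Eliminating the other unknown: ω₄ = r₂ω₂ sin(θ₂−θ₃) / [r₄ sin(θ₄−θ₃)].
Numerator sine = -0.24192; denominator sine = -0.86427.
Result = 0.0145·34.59·(-0.24192) / (0.0281·(-0.86427)) = +4.9962 rad/s; magnitude 4.9962 rad/s.

5.00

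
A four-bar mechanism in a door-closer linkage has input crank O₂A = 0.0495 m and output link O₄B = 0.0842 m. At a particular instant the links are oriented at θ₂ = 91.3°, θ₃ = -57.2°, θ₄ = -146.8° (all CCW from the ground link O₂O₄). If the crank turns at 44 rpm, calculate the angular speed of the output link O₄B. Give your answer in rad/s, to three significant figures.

ω₂ = 4.608 rad/s (from 44 rpm).
Differentiating the loop-closure r₂e^{iθ₂}+r₃e^{iθ₃}=r₁+r₄e^{iθ₄} gives r₂ω₂e^{iθ₂}+r₃ω₃e^{iθ₃}=r₄ω₄e^{iθ₄}.
Eliminating the other unknown: ω₄ = r₂ω₂ sin(θ₂−θ₃) / [r₄ sin(θ₄−θ₃)].
Numerator sine = +0.52250; denominator sine = -0.99998.
Result = 0.0495·4.608·(+0.52250) / (0.0842·(-0.99998)) = -1.4154 rad/s; magnitude 1.4154 rad/s.

1.42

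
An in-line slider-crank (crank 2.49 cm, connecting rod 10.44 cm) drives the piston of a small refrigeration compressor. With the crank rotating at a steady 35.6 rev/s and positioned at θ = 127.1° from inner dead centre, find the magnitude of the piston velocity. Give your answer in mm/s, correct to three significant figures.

ω = 2π·35.6 = 223.7 rad/s
For an in-line slider-crank, x = r cosθ + √(L² − r² sin²θ), so v = −rω sinθ·[1 + r cosθ/√(L² − r² sin²θ)].
With r = 0.0249 m, L = 0.1044 m, θ = 127.1°: √(L² − r² sin²θ) = 0.10249 m.
v = −0.0249·223.7·0.79758·[1 + 0.0249·-0.60321/0.10249] = -3.7913 m/s.
|v| = 3.7913 m/s = 3791.3 mm/s.

3790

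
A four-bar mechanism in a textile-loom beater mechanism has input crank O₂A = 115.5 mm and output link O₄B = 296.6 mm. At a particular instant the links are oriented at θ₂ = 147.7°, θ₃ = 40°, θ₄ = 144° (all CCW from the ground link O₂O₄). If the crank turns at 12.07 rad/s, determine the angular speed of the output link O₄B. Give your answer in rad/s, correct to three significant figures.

ω₂ = 12.07 rad/s
Differentiating the loop-closure r₂e^{iθ₂}+r₃e^{iθ₃}=r₁+r₄e^{iθ₄} gives r₂ω₂e^{iθ₂}+r₃ω₃e^{iθ₃}=r₄ω₄e^{iθ₄}.
Eliminating the other unknown: ω₄ = r₂ω₂ sin(θ₂−θ₃) / [r₄ sin(θ₄−θ₃)].
Numerator sine = +0.95266; denominator sine = +0.97030.
Result = 0.1155·12.07·(+0.95266) / (0.2966·(+0.97030)) = +4.6148 rad/s; magnitude 4.6148 rad/s.

4.61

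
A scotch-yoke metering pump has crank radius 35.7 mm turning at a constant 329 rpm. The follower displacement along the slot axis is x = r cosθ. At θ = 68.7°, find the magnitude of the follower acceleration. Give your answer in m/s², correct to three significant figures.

15.4

ω = 34.45 rad/s (from 329 rpm).
x = r cosθ ⇒ ẍ = −rω² cosθ (ω constant).
|a| = rω²|cosθ| = 0.0357·(34.45)²·|cos 68.7°| = 15.393 m/s².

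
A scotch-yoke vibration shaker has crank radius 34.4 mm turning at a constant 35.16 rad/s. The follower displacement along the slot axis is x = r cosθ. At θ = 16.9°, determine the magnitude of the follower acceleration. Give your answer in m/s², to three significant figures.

ω = 35.16 rad/s
x = r cosθ ⇒ ẍ = −rω² cosθ (ω constant).
|a| = rω²|cosθ| = 0.0344·(35.16)²·|cos 16.9°| = 40.69 m/s².

40.7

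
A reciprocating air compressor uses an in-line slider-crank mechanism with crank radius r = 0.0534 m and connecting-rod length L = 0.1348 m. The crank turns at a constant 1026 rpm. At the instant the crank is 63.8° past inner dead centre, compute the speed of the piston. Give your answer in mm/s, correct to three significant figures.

ω = 2π·1026/60 = 107.4 rad/s
For an in-line slider-crank, x = r cosθ + √(L² − r² sin²θ), so v = −rω sinθ·[1 + r cosθ/√(L² − r² sin²θ)].
With r = 0.0534 m, L = 0.1348 m, θ = 63.8°: √(L² − r² sin²θ) = 0.126 m.
v = −0.0534·107.4·0.89726·[1 + 0.0534·0.44151/0.126] = -6.1112 m/s.
|v| = 6.1112 m/s = 6111.2 mm/s.

6110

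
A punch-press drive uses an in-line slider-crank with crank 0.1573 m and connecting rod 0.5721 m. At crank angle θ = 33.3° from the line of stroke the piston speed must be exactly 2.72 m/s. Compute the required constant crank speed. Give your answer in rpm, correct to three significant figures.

244

For an in-line slider-crank, |v_piston| = rω|sinθ|·[1 + r cosθ/√(L² − r² sin²θ)].
With r = 0.1573 m, L = 0.5721 m, θ = 33.3°: the bracketed kinematic factor |dx/dθ| = 0.10644 m.
ω = v/|dx/dθ| = 2.72/0.10644 = 25.555 rad/s.
N = 60ω/(2π) = 244.03 rpm.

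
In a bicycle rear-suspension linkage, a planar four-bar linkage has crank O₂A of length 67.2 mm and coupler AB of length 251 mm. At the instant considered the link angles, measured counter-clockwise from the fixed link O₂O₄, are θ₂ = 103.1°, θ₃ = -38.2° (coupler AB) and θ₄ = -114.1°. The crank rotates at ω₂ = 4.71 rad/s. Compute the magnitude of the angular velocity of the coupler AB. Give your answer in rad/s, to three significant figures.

ω₂ = 4.71 rad/s
Differentiating the loop-closure r₂e^{iθ₂}+r₃e^{iθ₃}=r₁+r₄e^{iθ₄} gives r₂ω₂e^{iθ₂}+r₃ω₃e^{iθ₃}=r₄ω₄e^{iθ₄}.
Eliminating the other unknown: ω₃ = r₂ω₂ sin(θ₄−θ₂) / [r₃ sin(θ₃−θ₄)].
Numerator sine = +0.60460; denominator sine = +0.96987.
Result = 0.0672·4.71·(+0.60460) / (0.251·(+0.96987)) = +0.78609 rad/s; magnitude 0.78609 rad/s.

0.786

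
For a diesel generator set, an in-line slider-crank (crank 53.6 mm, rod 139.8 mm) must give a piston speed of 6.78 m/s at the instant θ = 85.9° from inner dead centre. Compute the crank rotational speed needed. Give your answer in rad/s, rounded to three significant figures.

123

For an in-line slider-crank, |v_piston| = rω|sinθ|·[1 + r cosθ/√(L² − r² sin²θ)].
With r = 0.0536 m, L = 0.1398 m, θ = 85.9°: the bracketed kinematic factor |dx/dθ| = 0.055049 m.
ω = v/|dx/dθ| = 6.78/0.055049 = 123.16 rad/s.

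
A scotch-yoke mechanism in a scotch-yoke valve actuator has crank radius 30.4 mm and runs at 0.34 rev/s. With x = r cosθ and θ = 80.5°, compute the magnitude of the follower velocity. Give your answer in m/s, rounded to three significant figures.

0.0641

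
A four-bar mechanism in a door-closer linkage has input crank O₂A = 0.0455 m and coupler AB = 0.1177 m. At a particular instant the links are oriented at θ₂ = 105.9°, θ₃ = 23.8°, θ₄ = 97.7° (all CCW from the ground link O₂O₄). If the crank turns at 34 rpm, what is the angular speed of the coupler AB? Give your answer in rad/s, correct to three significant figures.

0.204

ω₂ = 3.56 rad/s (from 34 rpm).
Differentiating the loop-closure r₂e^{iθ₂}+r₃e^{iθ₃}=r₁+r₄e^{iθ₄} gives r₂ω₂e^{iθ₂}+r₃ω₃e^{iθ₃}=r₄ω₄e^{iθ₄}.
Eliminating the other unknown: ω₃ = r₂ω₂ sin(θ₄−θ₂) / [r₃ sin(θ₃−θ₄)].
Numerator sine = -0.14263; denominator sine = -0.96078.
Result = 0.0455·3.56·(-0.14263) / (0.1177·(-0.96078)) = +0.20433 rad/s; magnitude 0.20433 rad/s.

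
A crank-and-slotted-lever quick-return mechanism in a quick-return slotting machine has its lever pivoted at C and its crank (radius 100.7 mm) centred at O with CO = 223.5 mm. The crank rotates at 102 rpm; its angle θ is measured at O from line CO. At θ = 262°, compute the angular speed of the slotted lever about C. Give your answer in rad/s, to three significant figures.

ω = 10.68 rad/s (from 102 rpm).
Crank pin A relative to C: A = (d + r cosθ, r sinθ); lever angle φ = atan2(r sinθ, d + r cosθ).
Differentiating tanφ: φ̇ = rω(d cosθ + r)/(d² + r² + 2dr cosθ).
d² + r² + 2dr cosθ = |CA|² = 0.0538282 m²;  d cosθ + r = +0.069595 m.
|ω_lever| = |0.1007·10.68·+0.069595| / 0.0538282 = 1.3907 rad/s.

1.39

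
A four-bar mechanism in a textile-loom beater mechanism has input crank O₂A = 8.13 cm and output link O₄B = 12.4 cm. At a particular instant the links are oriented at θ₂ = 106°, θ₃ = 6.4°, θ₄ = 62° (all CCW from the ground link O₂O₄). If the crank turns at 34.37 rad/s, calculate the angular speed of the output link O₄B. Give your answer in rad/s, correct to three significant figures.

26.9

ω₂ = 34.37 rad/s
Differentiating the loop-closure r₂e^{iθ₂}+r₃e^{iθ₃}=r₁+r₄e^{iθ₄} gives r₂ω₂e^{iθ₂}+r₃ω₃e^{iθ₃}=r₄ω₄e^{iθ₄}.
Eliminating the other unknown: ω₄ = r₂ω₂ sin(θ₂−θ₃) / [r₄ sin(θ₄−θ₃)].
Numerator sine = +0.98600; denominator sine = +0.82511.
Result = 0.0813·34.37·(+0.98600) / (0.124·(+0.82511)) = +26.928 rad/s; magnitude 26.928 rad/s.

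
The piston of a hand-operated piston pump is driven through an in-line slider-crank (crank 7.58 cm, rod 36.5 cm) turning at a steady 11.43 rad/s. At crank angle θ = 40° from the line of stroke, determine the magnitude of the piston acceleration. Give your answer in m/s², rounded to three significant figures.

7.97

ω = 11.43 rad/s
x(θ) = r cosθ + √(L² − r² sin²θ); with ω constant, a = ω²·d²x/dθ².
d²x/dθ² = −r cosθ − r²(cos2θ)/√u − r⁴ sin²2θ/(4u^{3/2}),  u = L² − r² sin²θ = 0.130851 m².
Substituting r = 0.0758 m, L = 0.365 m, θ = 40°: d²x/dθ² = -0.060993 m.
a = ω²·d²x/dθ² = (11.43)²·(-0.060993) = -7.9685 m/s²;  |a| = 7.9685 m/s².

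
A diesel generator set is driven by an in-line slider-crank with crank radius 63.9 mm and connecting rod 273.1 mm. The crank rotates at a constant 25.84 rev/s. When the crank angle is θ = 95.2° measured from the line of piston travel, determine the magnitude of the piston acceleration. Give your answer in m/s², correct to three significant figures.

551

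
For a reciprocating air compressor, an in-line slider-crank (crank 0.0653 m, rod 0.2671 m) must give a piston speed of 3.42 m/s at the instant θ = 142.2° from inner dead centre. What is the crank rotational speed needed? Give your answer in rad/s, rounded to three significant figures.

For an in-line slider-crank, |v_piston| = rω|sinθ|·[1 + r cosθ/√(L² − r² sin²θ)].
With r = 0.0653 m, L = 0.2671 m, θ = 142.2°: the bracketed kinematic factor |dx/dθ| = 0.032203 m.
ω = v/|dx/dθ| = 3.42/0.032203 = 106.2 rad/s.

106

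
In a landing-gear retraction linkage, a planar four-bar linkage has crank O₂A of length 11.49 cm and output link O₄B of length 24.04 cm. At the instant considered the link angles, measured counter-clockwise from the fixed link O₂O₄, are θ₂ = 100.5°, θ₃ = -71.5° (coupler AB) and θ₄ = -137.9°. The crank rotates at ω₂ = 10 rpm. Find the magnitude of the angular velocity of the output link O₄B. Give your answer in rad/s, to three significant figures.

0.0760

ω₂ = 1.047 rad/s (from 10 rpm).
Differentiating the loop-closure r₂e^{iθ₂}+r₃e^{iθ₃}=r₁+r₄e^{iθ₄} gives r₂ω₂e^{iθ₂}+r₃ω₃e^{iθ₃}=r₄ω₄e^{iθ₄}.
Eliminating the other unknown: ω₄ = r₂ω₂ sin(θ₂−θ₃) / [r₄ sin(θ₄−θ₃)].
Numerator sine = +0.13917; denominator sine = -0.91636.
Result = 0.1149·1.047·(+0.13917) / (0.2404·(-0.91636)) = -0.076015 rad/s; magnitude 0.076015 rad/s.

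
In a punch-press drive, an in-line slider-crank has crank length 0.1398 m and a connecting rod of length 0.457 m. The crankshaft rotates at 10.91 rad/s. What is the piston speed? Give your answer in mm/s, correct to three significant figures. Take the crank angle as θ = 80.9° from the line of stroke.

ω = 10.91 rad/s
For an in-line slider-crank, x = r cosθ + √(L² − r² sin²θ), so v = −rω sinθ·[1 + r cosθ/√(L² − r² sin²θ)].
With r = 0.1398 m, L = 0.457 m, θ = 80.9°: √(L² − r² sin²θ) = 0.43565 m.
v = −0.1398·10.91·0.98741·[1 + 0.1398·0.15816/0.43565] = -1.5825 m/s.
|v| = 1.5825 m/s = 1582.5 mm/s.

1580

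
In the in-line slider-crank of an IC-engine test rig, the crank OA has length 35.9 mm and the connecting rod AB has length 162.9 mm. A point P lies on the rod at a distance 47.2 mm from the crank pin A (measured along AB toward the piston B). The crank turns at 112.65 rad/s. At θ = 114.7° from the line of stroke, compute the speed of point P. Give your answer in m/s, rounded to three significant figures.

ω = 112.7 rad/s.  Crank-pin speed |V_A| = rω = 4.0441 m/s, perpendicular to OA.
Rod angle: sinφ = −(r/L) sinθ ⇒ φ = -11.550°; ω_rod = −rω cosθ/√(L²−r²sin²θ) = +10.588 rad/s.
V_P = V_A + ω_rod × AP, with AP = 0.0472 m along the rod.
Components: V_Px = −rω sinθ − a·ω_rod·sinφ = -3.5741 m/s;  V_Py = rω cosθ + a·ω_rod·cosφ = -1.2003 m/s.
|V_P| = √(V_Px² + V_Py²) = 3.7702 m/s.

3.77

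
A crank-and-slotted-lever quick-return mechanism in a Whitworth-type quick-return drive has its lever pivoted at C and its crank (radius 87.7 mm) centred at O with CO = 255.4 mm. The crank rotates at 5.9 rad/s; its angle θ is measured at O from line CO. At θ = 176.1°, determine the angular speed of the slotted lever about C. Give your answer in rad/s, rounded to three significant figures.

3.06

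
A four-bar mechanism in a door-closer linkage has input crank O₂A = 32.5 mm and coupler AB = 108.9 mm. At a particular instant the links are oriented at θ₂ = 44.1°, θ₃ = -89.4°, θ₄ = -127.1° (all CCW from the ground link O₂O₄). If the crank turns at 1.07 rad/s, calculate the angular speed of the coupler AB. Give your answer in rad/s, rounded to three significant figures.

0.0799

ω₂ = 1.07 rad/s
Differentiating the loop-closure r₂e^{iθ₂}+r₃e^{iθ₃}=r₁+r₄e^{iθ₄} gives r₂ω₂e^{iθ₂}+r₃ω₃e^{iθ₃}=r₄ω₄e^{iθ₄}.
Eliminating the other unknown: ω₃ = r₂ω₂ sin(θ₄−θ₂) / [r₃ sin(θ₃−θ₄)].
Numerator sine = -0.15299; denominator sine = +0.61153.
Result = 0.0325·1.07·(-0.15299) / (0.1089·(+0.61153)) = -0.079887 rad/s; magnitude 0.079887 rad/s.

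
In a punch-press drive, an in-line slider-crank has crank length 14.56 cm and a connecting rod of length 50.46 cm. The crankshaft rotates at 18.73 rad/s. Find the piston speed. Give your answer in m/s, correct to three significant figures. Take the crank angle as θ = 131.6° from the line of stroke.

ω = 18.73 rad/s
For an in-line slider-crank, x = r cosθ + √(L² − r² sin²θ), so v = −rω sinθ·[1 + r cosθ/√(L² − r² sin²θ)].
With r = 0.1456 m, L = 0.5046 m, θ = 131.6°: √(L² − r² sin²θ) = 0.49271 m.
v = −0.1456·18.73·0.74780·[1 + 0.1456·-0.66393/0.49271] = -1.6392 m/s.
|v| = 1.6392 m/s.

1.64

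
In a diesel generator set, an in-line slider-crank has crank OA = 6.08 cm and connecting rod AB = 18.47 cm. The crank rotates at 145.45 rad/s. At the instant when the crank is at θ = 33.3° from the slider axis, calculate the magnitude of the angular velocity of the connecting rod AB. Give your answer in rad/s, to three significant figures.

40.7

ω = 145.4 rad/s
The rod makes angle φ with the slider axis where L sinφ = r sinθ; differentiating, L cosφ·φ̇ = r ω cosθ.
L cosφ = √(L² − r² sin²θ) = 0.18166 m.
|ω_rod| = r ω |cosθ| / √(L² − r² sin²θ) = 0.0608·145.4·0.83581/0.18166 = 40.688 rad/s.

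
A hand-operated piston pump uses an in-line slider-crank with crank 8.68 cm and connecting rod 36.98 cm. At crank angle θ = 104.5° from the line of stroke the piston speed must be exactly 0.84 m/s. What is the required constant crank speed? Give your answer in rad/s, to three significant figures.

For an in-line slider-crank, |v_piston| = rω|sinθ|·[1 + r cosθ/√(L² − r² sin²θ)].
With r = 0.0868 m, L = 0.3698 m, θ = 104.5°: the bracketed kinematic factor |dx/dθ| = 0.078964 m.
ω = v/|dx/dθ| = 0.84/0.078964 = 10.638 rad/s.

10.6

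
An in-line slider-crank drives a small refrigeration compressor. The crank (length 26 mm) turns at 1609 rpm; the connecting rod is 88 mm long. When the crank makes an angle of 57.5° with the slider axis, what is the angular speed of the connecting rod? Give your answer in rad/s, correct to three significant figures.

ω = 168.5 rad/s (converted from 1609 rpm).
The rod makes angle φ with the slider axis where L sinφ = r sinθ; differentiating, L cosφ·φ̇ = r ω cosθ.
L cosφ = √(L² − r² sin²θ) = 0.085224 m.
|ω_rod| = r ω |cosθ| / √(L² − r² sin²θ) = 0.026·168.5·0.53730/0.085224 = 27.619 rad/s.

27.6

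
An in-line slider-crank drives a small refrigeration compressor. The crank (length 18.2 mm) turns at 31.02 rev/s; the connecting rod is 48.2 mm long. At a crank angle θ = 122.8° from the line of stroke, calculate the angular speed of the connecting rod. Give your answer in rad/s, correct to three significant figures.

ω = 194.9 rad/s (converted from 31.02 rev/s).
The rod makes angle φ with the slider axis where L sinφ = r sinθ; differentiating, L cosφ·φ̇ = r ω cosθ.
L cosφ = √(L² − r² sin²θ) = 0.045708 m.
|ω_rod| = r ω |cosθ| / √(L² − r² sin²θ) = 0.0182·194.9·0.54171/0.045708 = 42.041 rad/s.

42.0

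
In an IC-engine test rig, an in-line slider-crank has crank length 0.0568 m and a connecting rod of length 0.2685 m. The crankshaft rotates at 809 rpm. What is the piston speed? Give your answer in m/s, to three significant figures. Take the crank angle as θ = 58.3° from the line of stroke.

4.56

ω = 2π·809/60 = 84.72 rad/s
For an in-line slider-crank, x = r cosθ + √(L² − r² sin²θ), so v = −rω sinθ·[1 + r cosθ/√(L² − r² sin²θ)].
With r = 0.0568 m, L = 0.2685 m, θ = 58.3°: √(L² − r² sin²θ) = 0.26412 m.
v = −0.0568·84.72·0.85081·[1 + 0.0568·0.52547/0.26412] = -4.5568 m/s.
|v| = 4.5568 m/s.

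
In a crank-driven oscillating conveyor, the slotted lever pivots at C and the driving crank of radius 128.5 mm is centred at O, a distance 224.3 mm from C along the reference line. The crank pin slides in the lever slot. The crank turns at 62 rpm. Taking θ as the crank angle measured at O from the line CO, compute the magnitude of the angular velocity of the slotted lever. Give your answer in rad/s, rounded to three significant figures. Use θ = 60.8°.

ω = 6.493 rad/s (from 62 rpm).
Crank pin A relative to C: A = (d + r cosθ, r sinθ); lever angle φ = atan2(r sinθ, d + r cosθ).
Differentiating tanφ: φ̇ = rω(d cosθ + r)/(d² + r² + 2dr cosθ).
d² + r² + 2dr cosθ = |CA|² = 0.0949455 m²;  d cosθ + r = +0.23793 m.
|ω_lever| = |0.1285·6.493·+0.23793| / 0.0949455 = 2.0907 rad/s.

2.09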